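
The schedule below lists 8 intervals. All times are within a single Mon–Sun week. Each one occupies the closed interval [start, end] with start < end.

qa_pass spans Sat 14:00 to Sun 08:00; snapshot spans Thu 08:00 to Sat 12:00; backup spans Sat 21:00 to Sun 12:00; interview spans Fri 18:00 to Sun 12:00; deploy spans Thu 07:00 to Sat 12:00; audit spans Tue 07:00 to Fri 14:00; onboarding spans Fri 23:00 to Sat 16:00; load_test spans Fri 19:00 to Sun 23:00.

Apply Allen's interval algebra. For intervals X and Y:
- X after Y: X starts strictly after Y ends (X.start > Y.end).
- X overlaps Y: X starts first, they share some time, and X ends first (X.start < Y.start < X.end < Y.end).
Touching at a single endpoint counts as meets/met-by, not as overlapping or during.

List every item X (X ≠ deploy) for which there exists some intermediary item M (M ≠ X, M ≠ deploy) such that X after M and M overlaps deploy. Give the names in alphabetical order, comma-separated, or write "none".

backup, interview, load_test, onboarding, qa_pass

Target deploy = [Thu 07:00, Sat 12:00].
Intermediaries M with M overlaps deploy: audit.
Via audit — items with X after audit: backup, interview, load_test, onboarding, qa_pass.
Union: backup, interview, load_test, onboarding, qa_pass.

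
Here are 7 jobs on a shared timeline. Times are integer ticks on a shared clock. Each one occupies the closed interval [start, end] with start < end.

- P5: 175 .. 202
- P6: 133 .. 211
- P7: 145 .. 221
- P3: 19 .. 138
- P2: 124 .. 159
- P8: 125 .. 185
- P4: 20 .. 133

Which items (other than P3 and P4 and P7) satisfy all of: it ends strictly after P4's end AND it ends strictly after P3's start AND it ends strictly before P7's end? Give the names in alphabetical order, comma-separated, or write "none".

P2, P5, P6, P8

Conditions: its end is strictly after P4's end (X.end > 133) AND its end is strictly after P3's start (X.end > 19) AND its end is strictly before P7's end (X.end < 221).
P2: end 159 > 133? ✓; end 159 > 19? ✓; end 159 < 221? ✓ → yes.
P5: end 202 > 133? ✓; end 202 > 19? ✓; end 202 < 221? ✓ → yes.
P6: end 211 > 133? ✓; end 211 > 19? ✓; end 211 < 221? ✓ → yes.
P8: end 185 > 133? ✓; end 185 > 19? ✓; end 185 < 221? ✓ → yes.
Result: P2, P5, P6, P8.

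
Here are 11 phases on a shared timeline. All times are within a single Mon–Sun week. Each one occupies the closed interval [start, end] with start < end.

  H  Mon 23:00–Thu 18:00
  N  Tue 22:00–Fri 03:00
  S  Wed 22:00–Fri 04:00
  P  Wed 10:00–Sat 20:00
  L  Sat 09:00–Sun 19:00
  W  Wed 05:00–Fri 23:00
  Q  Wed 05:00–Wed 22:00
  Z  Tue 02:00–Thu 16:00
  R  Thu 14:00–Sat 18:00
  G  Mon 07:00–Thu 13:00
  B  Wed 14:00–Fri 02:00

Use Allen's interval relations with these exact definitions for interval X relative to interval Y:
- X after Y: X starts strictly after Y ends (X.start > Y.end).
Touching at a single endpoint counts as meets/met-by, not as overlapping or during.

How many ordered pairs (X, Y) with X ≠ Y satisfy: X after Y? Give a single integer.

10

Checking all 110 ordered pairs for relation 'after'; matching pairs in alphabetical order:
(L, B): L after B ✓
(L, G): L after G ✓
(L, H): L after H ✓
(L, N): L after N ✓
(L, Q): L after Q ✓
(L, S): L after S ✓
(L, W): L after W ✓
(L, Z): L after Z ✓
(R, G): R after G ✓
(R, Q): R after Q ✓
Count: 10.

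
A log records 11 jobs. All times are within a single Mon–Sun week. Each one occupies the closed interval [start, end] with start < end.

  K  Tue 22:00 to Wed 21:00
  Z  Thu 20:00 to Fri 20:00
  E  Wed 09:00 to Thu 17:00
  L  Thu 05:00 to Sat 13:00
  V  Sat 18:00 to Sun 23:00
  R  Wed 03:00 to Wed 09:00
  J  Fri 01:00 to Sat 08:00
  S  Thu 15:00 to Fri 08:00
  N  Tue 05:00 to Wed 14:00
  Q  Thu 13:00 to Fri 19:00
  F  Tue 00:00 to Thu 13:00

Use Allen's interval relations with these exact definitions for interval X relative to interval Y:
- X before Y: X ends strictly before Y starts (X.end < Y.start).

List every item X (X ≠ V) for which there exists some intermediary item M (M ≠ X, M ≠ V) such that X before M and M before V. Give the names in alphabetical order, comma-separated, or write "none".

Target V = [Sat 18:00, Sun 23:00].
Intermediaries M with M before V: E, F, J, K, L, N, Q, R, S, Z.
Via E — items with X before E: none.
Via F — items with X before F: none.
Via J — items with X before J: E, F, K, N, R.
Via K — items with X before K: none.
Via L — items with X before L: K, N, R.
Via N — items with X before N: none.
Via Q — items with X before Q: K, N, R.
Via R — items with X before R: none.
Via S — items with X before S: F, K, N, R.
Via Z — items with X before Z: E, F, K, N, R.
Union: E, F, K, N, R.

E, F, K, N, R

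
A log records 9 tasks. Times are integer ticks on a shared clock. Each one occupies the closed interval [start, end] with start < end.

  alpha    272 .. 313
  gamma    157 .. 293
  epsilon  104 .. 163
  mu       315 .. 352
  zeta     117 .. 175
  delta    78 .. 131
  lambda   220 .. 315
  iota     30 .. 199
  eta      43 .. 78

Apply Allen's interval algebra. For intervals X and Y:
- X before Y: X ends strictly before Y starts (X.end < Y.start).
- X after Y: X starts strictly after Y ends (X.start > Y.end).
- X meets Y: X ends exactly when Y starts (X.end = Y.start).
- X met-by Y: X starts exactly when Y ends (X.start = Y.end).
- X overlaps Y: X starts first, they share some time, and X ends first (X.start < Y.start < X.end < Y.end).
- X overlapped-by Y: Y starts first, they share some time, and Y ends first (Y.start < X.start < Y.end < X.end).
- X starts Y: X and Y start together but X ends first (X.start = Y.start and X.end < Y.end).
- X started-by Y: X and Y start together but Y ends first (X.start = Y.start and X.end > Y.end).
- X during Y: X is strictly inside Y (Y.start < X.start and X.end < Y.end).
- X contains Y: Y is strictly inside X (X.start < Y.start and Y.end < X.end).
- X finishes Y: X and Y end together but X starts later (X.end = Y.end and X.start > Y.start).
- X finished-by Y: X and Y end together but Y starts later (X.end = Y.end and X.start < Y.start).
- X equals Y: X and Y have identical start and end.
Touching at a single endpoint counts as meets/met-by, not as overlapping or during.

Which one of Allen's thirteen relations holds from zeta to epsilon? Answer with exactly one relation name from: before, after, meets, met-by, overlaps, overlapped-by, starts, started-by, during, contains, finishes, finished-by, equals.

overlapped-by

zeta = [117, 175]; epsilon = [104, 163].
Compare endpoints: zeta.start > epsilon.start, zeta.start < epsilon.end, zeta.end > epsilon.start, zeta.end > epsilon.end.
That pattern is 'overlapped-by'.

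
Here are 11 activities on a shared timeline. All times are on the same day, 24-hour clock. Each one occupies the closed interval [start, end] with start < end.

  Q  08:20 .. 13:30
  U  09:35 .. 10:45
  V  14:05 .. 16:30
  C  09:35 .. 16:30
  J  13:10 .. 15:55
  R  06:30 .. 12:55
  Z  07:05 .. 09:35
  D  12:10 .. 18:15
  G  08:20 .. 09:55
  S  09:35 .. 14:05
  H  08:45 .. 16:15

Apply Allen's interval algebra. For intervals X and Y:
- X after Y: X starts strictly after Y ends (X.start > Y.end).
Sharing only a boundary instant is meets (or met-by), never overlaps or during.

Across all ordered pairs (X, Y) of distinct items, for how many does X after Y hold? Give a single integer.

12

Checking all 110 ordered pairs for relation 'after'; matching pairs in alphabetical order:
(D, G): D after G ✓
(D, U): D after U ✓
(D, Z): D after Z ✓
(J, G): J after G ✓
(J, R): J after R ✓
(J, U): J after U ✓
(J, Z): J after Z ✓
(V, G): V after G ✓
(V, Q): V after Q ✓
(V, R): V after R ✓
(V, U): V after U ✓
(V, Z): V after Z ✓
Count: 12.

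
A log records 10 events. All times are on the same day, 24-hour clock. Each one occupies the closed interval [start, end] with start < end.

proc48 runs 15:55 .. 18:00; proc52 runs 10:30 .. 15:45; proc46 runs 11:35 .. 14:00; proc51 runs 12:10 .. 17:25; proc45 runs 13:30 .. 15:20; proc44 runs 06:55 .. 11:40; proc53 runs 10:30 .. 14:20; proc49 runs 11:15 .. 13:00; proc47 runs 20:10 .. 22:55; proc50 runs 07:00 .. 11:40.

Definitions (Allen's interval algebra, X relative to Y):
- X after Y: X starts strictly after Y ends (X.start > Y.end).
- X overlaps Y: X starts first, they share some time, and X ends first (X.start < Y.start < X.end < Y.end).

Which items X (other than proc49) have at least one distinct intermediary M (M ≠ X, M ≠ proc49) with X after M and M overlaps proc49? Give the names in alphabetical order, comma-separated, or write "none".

Target proc49 = [11:15, 13:00].
Intermediaries M with M overlaps proc49: proc44, proc50.
Via proc44 — items with X after proc44: proc45, proc47, proc48, proc51.
Via proc50 — items with X after proc50: proc45, proc47, proc48, proc51.
Union: proc45, proc47, proc48, proc51.

proc45, proc47, proc48, proc51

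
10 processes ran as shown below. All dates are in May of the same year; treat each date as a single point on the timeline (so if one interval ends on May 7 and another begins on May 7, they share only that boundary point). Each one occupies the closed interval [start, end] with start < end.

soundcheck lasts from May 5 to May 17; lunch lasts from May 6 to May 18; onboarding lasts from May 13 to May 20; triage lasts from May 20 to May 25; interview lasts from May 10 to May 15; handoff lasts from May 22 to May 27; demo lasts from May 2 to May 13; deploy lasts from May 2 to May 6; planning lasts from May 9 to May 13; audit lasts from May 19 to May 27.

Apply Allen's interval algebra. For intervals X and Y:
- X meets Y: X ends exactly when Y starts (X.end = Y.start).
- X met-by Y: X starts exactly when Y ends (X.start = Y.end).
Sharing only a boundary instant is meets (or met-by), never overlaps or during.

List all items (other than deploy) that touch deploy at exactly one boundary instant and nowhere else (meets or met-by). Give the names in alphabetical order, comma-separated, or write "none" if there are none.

Target deploy = [May 2, May 6].
audit [May 19, May 27] → after → no.
demo [May 2, May 13] → started-by → no.
handoff [May 22, May 27] → after → no.
interview [May 10, May 15] → after → no.
lunch [May 6, May 18] → met-by → yes.
onboarding [May 13, May 20] → after → no.
planning [May 9, May 13] → after → no.
soundcheck [May 5, May 17] → overlapped-by → no.
triage [May 20, May 25] → after → no.
Result: lunch.

lunch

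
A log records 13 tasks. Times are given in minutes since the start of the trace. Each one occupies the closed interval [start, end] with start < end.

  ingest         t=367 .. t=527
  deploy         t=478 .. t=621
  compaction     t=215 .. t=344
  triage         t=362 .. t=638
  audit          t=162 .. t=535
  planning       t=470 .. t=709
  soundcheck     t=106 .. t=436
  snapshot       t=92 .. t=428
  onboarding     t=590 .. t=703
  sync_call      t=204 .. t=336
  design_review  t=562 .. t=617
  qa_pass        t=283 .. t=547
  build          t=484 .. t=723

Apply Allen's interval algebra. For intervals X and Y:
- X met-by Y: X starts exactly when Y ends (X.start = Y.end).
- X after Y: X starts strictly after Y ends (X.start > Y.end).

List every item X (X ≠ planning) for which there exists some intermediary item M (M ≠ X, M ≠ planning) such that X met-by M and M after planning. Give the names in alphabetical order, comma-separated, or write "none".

none

Target planning = [t=470, t=709].
Intermediaries M with M after planning: none.
Union: none.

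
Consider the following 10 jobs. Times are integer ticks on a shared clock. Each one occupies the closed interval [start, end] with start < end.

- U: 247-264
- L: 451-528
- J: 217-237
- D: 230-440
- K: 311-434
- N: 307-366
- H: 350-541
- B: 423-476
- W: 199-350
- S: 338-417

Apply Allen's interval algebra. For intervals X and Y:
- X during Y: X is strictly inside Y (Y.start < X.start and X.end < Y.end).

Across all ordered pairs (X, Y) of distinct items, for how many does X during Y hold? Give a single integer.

Checking all 90 ordered pairs for relation 'during'; matching pairs in alphabetical order:
(B, H): B during H ✓
(J, W): J during W ✓
(K, D): K during D ✓
(L, H): L during H ✓
(N, D): N during D ✓
(S, D): S during D ✓
(S, K): S during K ✓
(U, D): U during D ✓
(U, W): U during W ✓
Count: 9.

9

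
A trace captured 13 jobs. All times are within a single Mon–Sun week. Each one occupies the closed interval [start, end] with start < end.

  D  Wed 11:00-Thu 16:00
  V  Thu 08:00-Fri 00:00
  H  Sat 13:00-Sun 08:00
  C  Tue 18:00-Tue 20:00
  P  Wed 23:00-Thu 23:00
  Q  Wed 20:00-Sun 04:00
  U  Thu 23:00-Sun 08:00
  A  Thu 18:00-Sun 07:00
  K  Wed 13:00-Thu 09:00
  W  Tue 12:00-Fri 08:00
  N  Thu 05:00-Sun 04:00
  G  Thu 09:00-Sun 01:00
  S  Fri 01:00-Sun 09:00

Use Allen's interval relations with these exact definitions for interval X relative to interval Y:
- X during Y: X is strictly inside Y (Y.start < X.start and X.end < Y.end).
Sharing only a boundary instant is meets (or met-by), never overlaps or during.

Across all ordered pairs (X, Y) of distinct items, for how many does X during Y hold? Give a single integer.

Checking all 156 ordered pairs for relation 'during'; matching pairs in alphabetical order:
(C, W): C during W ✓
(D, W): D during W ✓
(G, N): G during N ✓
(G, Q): G during Q ✓
(H, S): H during S ✓
(K, D): K during D ✓
(K, W): K during W ✓
(P, Q): P during Q ✓
(P, W): P during W ✓
(V, N): V during N ✓
(V, Q): V during Q ✓
(V, W): V during W ✓
Count: 12.

12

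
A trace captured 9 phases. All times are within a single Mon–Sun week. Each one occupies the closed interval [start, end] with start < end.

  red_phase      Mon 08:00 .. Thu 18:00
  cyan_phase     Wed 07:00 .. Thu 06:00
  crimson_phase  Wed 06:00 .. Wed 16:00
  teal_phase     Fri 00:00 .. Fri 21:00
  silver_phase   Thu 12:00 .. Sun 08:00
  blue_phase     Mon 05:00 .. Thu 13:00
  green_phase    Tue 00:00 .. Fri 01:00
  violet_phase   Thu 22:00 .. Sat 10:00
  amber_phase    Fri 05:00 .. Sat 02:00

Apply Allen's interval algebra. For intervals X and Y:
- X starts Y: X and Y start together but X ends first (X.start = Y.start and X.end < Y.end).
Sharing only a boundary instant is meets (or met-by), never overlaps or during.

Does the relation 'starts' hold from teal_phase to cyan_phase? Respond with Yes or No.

No

teal_phase = [Fri 00:00, Fri 21:00], cyan_phase = [Wed 07:00, Thu 06:00].
Actual relation of teal_phase to cyan_phase: after.
Asked whether 'starts' holds → No.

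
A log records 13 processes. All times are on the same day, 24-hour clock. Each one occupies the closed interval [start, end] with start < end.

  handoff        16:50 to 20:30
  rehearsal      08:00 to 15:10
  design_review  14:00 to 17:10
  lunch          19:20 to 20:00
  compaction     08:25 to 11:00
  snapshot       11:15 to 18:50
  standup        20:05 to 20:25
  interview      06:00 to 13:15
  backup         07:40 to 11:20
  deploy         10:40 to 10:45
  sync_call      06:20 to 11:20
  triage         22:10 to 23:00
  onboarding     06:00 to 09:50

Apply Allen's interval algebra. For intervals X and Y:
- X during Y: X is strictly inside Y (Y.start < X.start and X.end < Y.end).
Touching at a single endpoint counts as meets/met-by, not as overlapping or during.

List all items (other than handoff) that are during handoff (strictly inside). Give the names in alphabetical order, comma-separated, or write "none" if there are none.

Target handoff = [16:50, 20:30].
backup [07:40, 11:20] → before → no.
compaction [08:25, 11:00] → before → no.
deploy [10:40, 10:45] → before → no.
design_review [14:00, 17:10] → overlaps → no.
interview [06:00, 13:15] → before → no.
lunch [19:20, 20:00] → during → yes.
onboarding [06:00, 09:50] → before → no.
rehearsal [08:00, 15:10] → before → no.
snapshot [11:15, 18:50] → overlaps → no.
standup [20:05, 20:25] → during → yes.
sync_call [06:20, 11:20] → before → no.
triage [22:10, 23:00] → after → no.
Result: lunch, standup.

lunch, standup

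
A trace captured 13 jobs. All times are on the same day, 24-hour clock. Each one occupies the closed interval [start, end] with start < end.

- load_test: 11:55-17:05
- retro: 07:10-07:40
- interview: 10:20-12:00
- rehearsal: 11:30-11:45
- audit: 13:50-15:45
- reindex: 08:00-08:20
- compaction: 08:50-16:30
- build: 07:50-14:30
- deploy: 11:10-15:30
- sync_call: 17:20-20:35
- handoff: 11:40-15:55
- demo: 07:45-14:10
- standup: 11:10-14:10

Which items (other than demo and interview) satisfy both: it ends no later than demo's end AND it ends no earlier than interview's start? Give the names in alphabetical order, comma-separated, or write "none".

Conditions: its end is no later than demo's end (X.end <= 14:10) AND its end is no earlier than interview's start (X.end >= 10:20).
audit: end 15:45 <= 14:10? ✗; end 15:45 >= 10:20? ✓ → no.
build: end 14:30 <= 14:10? ✗; end 14:30 >= 10:20? ✓ → no.
compaction: end 16:30 <= 14:10? ✗; end 16:30 >= 10:20? ✓ → no.
deploy: end 15:30 <= 14:10? ✗; end 15:30 >= 10:20? ✓ → no.
handoff: end 15:55 <= 14:10? ✗; end 15:55 >= 10:20? ✓ → no.
load_test: end 17:05 <= 14:10? ✗; end 17:05 >= 10:20? ✓ → no.
rehearsal: end 11:45 <= 14:10? ✓; end 11:45 >= 10:20? ✓ → yes.
reindex: end 08:20 <= 14:10? ✓; end 08:20 >= 10:20? ✗ → no.
retro: end 07:40 <= 14:10? ✓; end 07:40 >= 10:20? ✗ → no.
standup: end 14:10 <= 14:10? ✓; end 14:10 >= 10:20? ✓ → yes.
sync_call: end 20:35 <= 14:10? ✗; end 20:35 >= 10:20? ✓ → no.
Result: rehearsal, standup.

rehearsal, standup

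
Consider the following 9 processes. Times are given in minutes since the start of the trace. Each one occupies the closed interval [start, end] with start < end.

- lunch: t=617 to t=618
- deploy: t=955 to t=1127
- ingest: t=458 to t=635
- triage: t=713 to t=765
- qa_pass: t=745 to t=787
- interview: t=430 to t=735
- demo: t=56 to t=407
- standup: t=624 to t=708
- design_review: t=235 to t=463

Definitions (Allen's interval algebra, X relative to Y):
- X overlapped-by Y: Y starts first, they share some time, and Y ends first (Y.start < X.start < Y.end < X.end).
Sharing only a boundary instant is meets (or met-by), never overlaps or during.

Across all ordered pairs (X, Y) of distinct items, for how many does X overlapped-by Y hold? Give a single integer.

6

Checking all 72 ordered pairs for relation 'overlapped-by'; matching pairs in alphabetical order:
(design_review, demo): design_review overlapped-by demo ✓
(ingest, design_review): ingest overlapped-by design_review ✓
(interview, design_review): interview overlapped-by design_review ✓
(qa_pass, triage): qa_pass overlapped-by triage ✓
(standup, ingest): standup overlapped-by ingest ✓
(triage, interview): triage overlapped-by interview ✓
Count: 6.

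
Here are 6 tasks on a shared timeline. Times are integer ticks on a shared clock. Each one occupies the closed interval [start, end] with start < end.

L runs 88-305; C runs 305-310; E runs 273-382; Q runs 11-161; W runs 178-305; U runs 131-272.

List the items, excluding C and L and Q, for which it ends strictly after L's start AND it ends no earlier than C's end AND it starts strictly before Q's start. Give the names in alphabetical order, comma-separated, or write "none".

Conditions: its end is strictly after L's start (X.end > 88) AND its end is no earlier than C's end (X.end >= 310) AND its start is strictly before Q's start (X.start < 11).
E: end 382 > 88? ✓; end 382 >= 310? ✓; start 273 < 11? ✗ → no.
U: end 272 > 88? ✓; end 272 >= 310? ✗; start 131 < 11? ✗ → no.
W: end 305 > 88? ✓; end 305 >= 310? ✗; start 178 < 11? ✗ → no.
Result: none.

none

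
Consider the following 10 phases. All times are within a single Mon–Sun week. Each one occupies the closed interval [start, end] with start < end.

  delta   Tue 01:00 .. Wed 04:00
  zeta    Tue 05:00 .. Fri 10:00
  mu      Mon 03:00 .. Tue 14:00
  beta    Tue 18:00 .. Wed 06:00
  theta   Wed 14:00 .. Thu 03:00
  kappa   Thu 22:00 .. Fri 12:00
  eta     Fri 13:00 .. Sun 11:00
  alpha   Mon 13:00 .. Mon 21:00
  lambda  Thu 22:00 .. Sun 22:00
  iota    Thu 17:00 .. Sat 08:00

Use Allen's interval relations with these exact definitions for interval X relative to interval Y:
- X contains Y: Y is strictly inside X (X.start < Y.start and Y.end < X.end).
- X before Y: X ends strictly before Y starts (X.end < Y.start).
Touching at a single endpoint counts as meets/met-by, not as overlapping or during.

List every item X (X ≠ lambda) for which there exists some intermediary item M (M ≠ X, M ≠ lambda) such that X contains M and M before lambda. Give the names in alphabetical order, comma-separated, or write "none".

mu, zeta

Target lambda = [Thu 22:00, Sun 22:00].
Intermediaries M with M before lambda: alpha, beta, delta, mu, theta.
Via alpha — items with X contains alpha: mu.
Via beta — items with X contains beta: zeta.
Via delta — items with X contains delta: none.
Via mu — items with X contains mu: none.
Via theta — items with X contains theta: zeta.
Union: mu, zeta.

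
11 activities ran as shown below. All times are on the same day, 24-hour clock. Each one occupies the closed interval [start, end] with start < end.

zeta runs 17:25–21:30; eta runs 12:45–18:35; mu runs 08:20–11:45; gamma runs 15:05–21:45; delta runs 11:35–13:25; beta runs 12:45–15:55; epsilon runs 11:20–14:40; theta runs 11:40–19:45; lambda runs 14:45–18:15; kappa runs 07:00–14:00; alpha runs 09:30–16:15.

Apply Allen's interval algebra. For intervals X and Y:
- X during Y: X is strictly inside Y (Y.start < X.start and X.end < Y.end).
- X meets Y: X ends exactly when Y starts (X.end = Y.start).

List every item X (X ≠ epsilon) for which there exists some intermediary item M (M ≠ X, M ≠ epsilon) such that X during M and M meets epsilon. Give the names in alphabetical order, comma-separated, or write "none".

none

Target epsilon = [11:20, 14:40].
Intermediaries M with M meets epsilon: none.
Union: none.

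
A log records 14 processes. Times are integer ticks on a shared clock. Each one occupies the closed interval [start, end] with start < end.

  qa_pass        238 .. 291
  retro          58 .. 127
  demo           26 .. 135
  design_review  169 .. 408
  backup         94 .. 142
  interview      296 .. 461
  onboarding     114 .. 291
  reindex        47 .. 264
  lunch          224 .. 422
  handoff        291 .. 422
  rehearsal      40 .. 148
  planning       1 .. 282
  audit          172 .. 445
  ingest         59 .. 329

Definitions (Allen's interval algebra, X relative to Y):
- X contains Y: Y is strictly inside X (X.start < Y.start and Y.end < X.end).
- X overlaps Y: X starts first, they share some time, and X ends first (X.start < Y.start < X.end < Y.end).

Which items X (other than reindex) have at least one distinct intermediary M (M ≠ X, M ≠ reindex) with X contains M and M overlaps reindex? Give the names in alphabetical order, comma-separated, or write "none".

planning

Target reindex = [47, 264].
Intermediaries M with M overlaps reindex: demo, rehearsal.
Via demo — items with X contains demo: planning.
Via rehearsal — items with X contains rehearsal: planning.
Union: planning.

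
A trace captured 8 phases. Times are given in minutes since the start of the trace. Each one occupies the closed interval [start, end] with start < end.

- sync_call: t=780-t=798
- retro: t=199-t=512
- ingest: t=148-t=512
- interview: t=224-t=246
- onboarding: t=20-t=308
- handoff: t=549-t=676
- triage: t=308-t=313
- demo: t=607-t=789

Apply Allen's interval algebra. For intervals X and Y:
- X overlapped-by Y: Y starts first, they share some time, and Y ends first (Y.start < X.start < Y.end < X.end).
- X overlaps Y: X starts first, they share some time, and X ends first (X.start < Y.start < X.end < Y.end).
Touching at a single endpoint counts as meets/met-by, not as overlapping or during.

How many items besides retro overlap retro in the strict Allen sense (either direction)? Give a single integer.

1

Target retro = [t=199, t=512].
demo [t=607, t=789] → after → no.
handoff [t=549, t=676] → after → no.
ingest [t=148, t=512] → finished-by → no.
interview [t=224, t=246] → during → no.
onboarding [t=20, t=308] → overlaps → counts.
sync_call [t=780, t=798] → after → no.
triage [t=308, t=313] → during → no.
Total: 1.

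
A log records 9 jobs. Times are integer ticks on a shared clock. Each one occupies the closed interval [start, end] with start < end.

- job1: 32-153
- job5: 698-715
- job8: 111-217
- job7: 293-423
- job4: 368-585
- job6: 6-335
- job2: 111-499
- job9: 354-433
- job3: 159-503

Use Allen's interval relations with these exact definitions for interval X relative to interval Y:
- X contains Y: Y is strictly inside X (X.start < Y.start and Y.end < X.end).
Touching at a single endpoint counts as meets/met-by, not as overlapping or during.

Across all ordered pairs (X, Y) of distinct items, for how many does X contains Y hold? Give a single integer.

6

Checking all 72 ordered pairs for relation 'contains'; matching pairs in alphabetical order:
(job2, job7): job2 contains job7 ✓
(job2, job9): job2 contains job9 ✓
(job3, job7): job3 contains job7 ✓
(job3, job9): job3 contains job9 ✓
(job6, job1): job6 contains job1 ✓
(job6, job8): job6 contains job8 ✓
Count: 6.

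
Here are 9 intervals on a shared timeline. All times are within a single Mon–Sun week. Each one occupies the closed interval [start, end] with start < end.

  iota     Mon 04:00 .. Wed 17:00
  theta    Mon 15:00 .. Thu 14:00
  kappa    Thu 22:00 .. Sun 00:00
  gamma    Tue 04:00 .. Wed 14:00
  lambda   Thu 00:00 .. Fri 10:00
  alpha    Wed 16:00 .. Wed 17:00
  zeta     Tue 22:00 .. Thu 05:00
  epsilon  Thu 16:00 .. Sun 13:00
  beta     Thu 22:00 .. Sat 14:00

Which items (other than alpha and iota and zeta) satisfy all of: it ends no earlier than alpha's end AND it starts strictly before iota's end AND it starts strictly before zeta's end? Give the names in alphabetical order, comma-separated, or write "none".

theta

Conditions: its end is no earlier than alpha's end (X.end >= Wed 17:00) AND its start is strictly before iota's end (X.start < Wed 17:00) AND its start is strictly before zeta's end (X.start < Thu 05:00).
beta: end Sat 14:00 >= Wed 17:00? ✓; start Thu 22:00 < Wed 17:00? ✗; start Thu 22:00 < Thu 05:00? ✗ → no.
epsilon: end Sun 13:00 >= Wed 17:00? ✓; start Thu 16:00 < Wed 17:00? ✗; start Thu 16:00 < Thu 05:00? ✗ → no.
gamma: end Wed 14:00 >= Wed 17:00? ✗; start Tue 04:00 < Wed 17:00? ✓; start Tue 04:00 < Thu 05:00? ✓ → no.
kappa: end Sun 00:00 >= Wed 17:00? ✓; start Thu 22:00 < Wed 17:00? ✗; start Thu 22:00 < Thu 05:00? ✗ → no.
lambda: end Fri 10:00 >= Wed 17:00? ✓; start Thu 00:00 < Wed 17:00? ✗; start Thu 00:00 < Thu 05:00? ✓ → no.
theta: end Thu 14:00 >= Wed 17:00? ✓; start Mon 15:00 < Wed 17:00? ✓; start Mon 15:00 < Thu 05:00? ✓ → yes.
Result: theta.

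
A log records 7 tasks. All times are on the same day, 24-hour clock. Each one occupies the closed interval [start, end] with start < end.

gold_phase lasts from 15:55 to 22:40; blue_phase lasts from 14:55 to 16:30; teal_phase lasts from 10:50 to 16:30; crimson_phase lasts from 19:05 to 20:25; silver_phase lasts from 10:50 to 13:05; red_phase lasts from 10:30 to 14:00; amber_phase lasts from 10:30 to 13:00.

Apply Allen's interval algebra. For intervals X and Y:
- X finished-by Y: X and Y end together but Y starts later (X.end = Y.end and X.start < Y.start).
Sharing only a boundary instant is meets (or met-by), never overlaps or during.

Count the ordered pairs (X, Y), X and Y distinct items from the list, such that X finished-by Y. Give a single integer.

1

Checking all 42 ordered pairs for relation 'finished-by'; matching pairs in alphabetical order:
(teal_phase, blue_phase): teal_phase finished-by blue_phase ✓
Count: 1.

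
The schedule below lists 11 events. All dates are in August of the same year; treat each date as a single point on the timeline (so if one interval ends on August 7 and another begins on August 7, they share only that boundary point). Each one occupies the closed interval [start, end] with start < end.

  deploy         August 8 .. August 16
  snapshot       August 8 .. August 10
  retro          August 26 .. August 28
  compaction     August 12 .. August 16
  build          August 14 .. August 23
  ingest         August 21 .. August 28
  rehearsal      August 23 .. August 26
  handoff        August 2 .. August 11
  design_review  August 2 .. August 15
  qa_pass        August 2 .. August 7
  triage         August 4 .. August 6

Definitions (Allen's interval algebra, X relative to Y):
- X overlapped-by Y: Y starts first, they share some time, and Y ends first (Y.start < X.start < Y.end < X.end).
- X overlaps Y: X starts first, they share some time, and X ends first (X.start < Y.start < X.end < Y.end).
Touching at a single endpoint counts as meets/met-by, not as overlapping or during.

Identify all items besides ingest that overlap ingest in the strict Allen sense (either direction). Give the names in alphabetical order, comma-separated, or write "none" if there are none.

build

Target ingest = [August 21, August 28].
build [August 14, August 23] → overlaps → yes.
compaction [August 12, August 16] → before → no.
deploy [August 8, August 16] → before → no.
design_review [August 2, August 15] → before → no.
handoff [August 2, August 11] → before → no.
qa_pass [August 2, August 7] → before → no.
rehearsal [August 23, August 26] → during → no.
retro [August 26, August 28] → finishes → no.
snapshot [August 8, August 10] → before → no.
triage [August 4, August 6] → before → no.
Result: build.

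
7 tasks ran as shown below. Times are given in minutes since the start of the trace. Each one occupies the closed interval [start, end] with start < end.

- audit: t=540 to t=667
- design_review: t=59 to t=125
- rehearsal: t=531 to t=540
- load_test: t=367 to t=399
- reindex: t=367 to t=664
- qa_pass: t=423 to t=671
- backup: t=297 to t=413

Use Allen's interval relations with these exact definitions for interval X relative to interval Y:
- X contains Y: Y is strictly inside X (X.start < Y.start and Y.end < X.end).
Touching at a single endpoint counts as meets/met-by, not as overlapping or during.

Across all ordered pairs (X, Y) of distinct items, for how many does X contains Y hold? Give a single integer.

Checking all 42 ordered pairs for relation 'contains'; matching pairs in alphabetical order:
(backup, load_test): backup contains load_test ✓
(qa_pass, audit): qa_pass contains audit ✓
(qa_pass, rehearsal): qa_pass contains rehearsal ✓
(reindex, rehearsal): reindex contains rehearsal ✓
Count: 4.

4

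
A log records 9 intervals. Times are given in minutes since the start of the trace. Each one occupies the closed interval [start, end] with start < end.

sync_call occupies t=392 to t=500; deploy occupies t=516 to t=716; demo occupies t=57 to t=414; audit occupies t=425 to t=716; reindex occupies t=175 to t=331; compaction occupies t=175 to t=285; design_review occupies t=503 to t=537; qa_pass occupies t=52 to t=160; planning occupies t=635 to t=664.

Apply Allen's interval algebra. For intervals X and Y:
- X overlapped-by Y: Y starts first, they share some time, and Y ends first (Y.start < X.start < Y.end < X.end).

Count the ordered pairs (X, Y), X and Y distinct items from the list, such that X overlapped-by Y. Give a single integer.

4

Checking all 72 ordered pairs for relation 'overlapped-by'; matching pairs in alphabetical order:
(audit, sync_call): audit overlapped-by sync_call ✓
(demo, qa_pass): demo overlapped-by qa_pass ✓
(deploy, design_review): deploy overlapped-by design_review ✓
(sync_call, demo): sync_call overlapped-by demo ✓
Count: 4.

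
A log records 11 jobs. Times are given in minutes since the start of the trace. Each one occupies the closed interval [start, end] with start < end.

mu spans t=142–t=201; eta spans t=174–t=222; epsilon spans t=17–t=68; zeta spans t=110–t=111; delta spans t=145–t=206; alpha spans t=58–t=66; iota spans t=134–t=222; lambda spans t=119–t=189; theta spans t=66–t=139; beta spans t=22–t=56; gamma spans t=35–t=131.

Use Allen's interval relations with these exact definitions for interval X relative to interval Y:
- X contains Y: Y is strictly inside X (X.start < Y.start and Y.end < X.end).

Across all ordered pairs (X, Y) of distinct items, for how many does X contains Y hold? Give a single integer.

7

Checking all 110 ordered pairs for relation 'contains'; matching pairs in alphabetical order:
(epsilon, alpha): epsilon contains alpha ✓
(epsilon, beta): epsilon contains beta ✓
(gamma, alpha): gamma contains alpha ✓
(gamma, zeta): gamma contains zeta ✓
(iota, delta): iota contains delta ✓
(iota, mu): iota contains mu ✓
(theta, zeta): theta contains zeta ✓
Count: 7.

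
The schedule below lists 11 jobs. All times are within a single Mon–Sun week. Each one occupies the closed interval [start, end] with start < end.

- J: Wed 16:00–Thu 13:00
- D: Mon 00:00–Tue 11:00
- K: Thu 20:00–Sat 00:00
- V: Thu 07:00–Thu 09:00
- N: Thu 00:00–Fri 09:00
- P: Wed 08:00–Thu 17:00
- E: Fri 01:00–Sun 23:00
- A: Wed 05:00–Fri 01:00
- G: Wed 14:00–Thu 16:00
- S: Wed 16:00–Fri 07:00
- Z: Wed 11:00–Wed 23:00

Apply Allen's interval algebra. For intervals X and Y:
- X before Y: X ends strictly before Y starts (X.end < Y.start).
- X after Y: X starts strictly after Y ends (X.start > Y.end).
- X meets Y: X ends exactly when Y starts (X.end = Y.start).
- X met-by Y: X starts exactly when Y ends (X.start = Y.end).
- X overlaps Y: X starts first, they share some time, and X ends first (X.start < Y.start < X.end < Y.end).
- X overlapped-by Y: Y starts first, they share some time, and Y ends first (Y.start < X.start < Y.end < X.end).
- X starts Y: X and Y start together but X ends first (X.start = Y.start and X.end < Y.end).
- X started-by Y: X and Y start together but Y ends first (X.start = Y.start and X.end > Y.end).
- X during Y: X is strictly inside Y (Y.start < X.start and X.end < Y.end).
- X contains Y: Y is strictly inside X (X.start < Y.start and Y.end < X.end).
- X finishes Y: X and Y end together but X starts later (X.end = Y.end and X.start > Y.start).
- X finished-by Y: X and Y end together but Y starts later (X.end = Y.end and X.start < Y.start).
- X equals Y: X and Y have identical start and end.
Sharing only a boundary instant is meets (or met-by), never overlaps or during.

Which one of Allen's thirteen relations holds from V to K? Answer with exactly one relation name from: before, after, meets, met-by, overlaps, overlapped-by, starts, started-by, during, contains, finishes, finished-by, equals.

before

V = [Thu 07:00, Thu 09:00]; K = [Thu 20:00, Sat 00:00].
Compare endpoints: V.start < K.start, V.start < K.end, V.end < K.start, V.end < K.end.
That pattern is 'before'.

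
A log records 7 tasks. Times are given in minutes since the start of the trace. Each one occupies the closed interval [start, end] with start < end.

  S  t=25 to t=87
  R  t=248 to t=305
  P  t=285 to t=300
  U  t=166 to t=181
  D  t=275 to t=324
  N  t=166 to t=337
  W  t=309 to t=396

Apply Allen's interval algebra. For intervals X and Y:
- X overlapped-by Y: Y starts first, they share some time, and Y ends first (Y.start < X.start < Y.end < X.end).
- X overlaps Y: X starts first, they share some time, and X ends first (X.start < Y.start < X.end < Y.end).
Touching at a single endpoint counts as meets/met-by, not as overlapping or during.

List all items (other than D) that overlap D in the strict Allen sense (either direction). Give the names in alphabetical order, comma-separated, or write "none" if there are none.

Target D = [t=275, t=324].
N [t=166, t=337] → contains → no.
P [t=285, t=300] → during → no.
R [t=248, t=305] → overlaps → yes.
S [t=25, t=87] → before → no.
U [t=166, t=181] → before → no.
W [t=309, t=396] → overlapped-by → yes.
Result: R, W.

R, W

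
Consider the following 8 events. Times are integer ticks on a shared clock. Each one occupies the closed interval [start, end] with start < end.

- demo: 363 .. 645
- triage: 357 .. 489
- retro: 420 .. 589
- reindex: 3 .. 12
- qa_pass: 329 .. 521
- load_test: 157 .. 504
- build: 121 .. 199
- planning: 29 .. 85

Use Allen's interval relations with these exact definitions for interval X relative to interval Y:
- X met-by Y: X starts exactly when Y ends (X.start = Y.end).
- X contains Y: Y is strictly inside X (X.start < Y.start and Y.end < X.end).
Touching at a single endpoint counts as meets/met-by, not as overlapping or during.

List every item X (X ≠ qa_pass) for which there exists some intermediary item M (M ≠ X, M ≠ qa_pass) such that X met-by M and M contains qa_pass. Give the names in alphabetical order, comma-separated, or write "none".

Target qa_pass = [329, 521].
Intermediaries M with M contains qa_pass: none.
Union: none.

none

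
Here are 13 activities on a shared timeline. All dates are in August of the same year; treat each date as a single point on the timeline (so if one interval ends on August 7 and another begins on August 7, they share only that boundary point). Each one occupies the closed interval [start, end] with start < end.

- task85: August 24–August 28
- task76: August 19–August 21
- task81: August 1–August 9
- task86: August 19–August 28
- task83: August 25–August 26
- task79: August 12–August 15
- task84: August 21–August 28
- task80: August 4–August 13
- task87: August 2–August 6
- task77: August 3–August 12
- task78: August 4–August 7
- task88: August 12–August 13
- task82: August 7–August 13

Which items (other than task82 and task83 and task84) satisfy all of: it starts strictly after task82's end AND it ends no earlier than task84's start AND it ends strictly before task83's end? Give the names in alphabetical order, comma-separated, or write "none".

task76

Conditions: its start is strictly after task82's end (X.start > August 13) AND its end is no earlier than task84's start (X.end >= August 21) AND its end is strictly before task83's end (X.end < August 26).
task76: start August 19 > August 13? ✓; end August 21 >= August 21? ✓; end August 21 < August 26? ✓ → yes.
task77: start August 3 > August 13? ✗; end August 12 >= August 21? ✗; end August 12 < August 26? ✓ → no.
task78: start August 4 > August 13? ✗; end August 7 >= August 21? ✗; end August 7 < August 26? ✓ → no.
task79: start August 12 > August 13? ✗; end August 15 >= August 21? ✗; end August 15 < August 26? ✓ → no.
task80: start August 4 > August 13? ✗; end August 13 >= August 21? ✗; end August 13 < August 26? ✓ → no.
task81: start August 1 > August 13? ✗; end August 9 >= August 21? ✗; end August 9 < August 26? ✓ → no.
task85: start August 24 > August 13? ✓; end August 28 >= August 21? ✓; end August 28 < August 26? ✗ → no.
task86: start August 19 > August 13? ✓; end August 28 >= August 21? ✓; end August 28 < August 26? ✗ → no.
task87: start August 2 > August 13? ✗; end August 6 >= August 21? ✗; end August 6 < August 26? ✓ → no.
task88: start August 12 > August 13? ✗; end August 13 >= August 21? ✗; end August 13 < August 26? ✓ → no.
Result: task76.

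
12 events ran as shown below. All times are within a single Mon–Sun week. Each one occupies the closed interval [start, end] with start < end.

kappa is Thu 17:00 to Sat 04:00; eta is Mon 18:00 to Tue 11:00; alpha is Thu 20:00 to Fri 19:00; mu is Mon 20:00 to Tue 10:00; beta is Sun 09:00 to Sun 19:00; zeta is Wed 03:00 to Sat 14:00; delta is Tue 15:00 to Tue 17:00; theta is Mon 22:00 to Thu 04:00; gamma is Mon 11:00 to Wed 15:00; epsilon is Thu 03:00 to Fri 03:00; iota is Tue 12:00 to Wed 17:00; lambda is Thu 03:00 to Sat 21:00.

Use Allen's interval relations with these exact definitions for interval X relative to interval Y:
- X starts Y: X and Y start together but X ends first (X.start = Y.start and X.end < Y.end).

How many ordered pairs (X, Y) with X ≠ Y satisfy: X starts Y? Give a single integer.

Checking all 132 ordered pairs for relation 'starts'; matching pairs in alphabetical order:
(epsilon, lambda): epsilon starts lambda ✓
Count: 1.

1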